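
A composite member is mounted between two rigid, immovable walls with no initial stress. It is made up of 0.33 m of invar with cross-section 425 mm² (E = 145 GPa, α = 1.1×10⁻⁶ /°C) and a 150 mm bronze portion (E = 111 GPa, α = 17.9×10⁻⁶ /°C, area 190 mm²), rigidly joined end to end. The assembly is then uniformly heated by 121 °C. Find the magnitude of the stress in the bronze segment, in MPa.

Free thermal expansion of the whole bar: Σ αᵢΔT Lᵢ = 1.1×10⁻⁶×121×330 + 17.9×10⁻⁶×121×150 = 0.3688 mm.
The walls prevent any net length change, so an axial force P (same in every segment) develops. Compatibility: P · Σ Lᵢ/(AᵢEᵢ) = δ_free.
The series flexibility is Σ Lᵢ/(AᵢEᵢ) = 330/(425×145×10³) + 150/(190×111×10³) = 1.247×10⁻⁵ mm/N.
Hence P = δ_free / Σ(L/AE) = 0.3688/1.247×10⁻⁵ = 29.58 kN (compressive).
σ_{bronze} = P / A = 29580 / 190 = 155.7 MPa.

σ ≈ 156 MPa (compressive)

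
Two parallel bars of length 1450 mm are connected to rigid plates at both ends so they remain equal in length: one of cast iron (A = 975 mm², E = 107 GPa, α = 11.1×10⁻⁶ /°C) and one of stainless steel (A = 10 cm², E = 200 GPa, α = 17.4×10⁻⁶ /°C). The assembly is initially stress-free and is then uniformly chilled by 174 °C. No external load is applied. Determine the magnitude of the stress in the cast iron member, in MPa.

σ ≈ 77.1 MPa (compressive)

Both members must finish at the same length. With the larger α, the stainless steel tends to over-contract; the plates restrain it, putting the stainless steel in tension and the cast iron in compression. With no external load the two internal forces are equal and opposite, magnitude P.
Setting the final lengths equal and cancelling L: (α₁ − α₂)ΔT = P/(A₁E₁) + P/(A₂E₂).
|α₁ − α₂|·ΔT = 6.3×10⁻⁶ × 174 = 0.001096.
1/(A₁E₁) + 1/(A₂E₂) = 1/(975×107×10³) + 1/(1000×200×10³) = 1.459×10⁻⁸ N⁻¹.
So P = 0.001096 / 1.459×10⁻⁸ = 75.16 kN.
σ_{cast iron} = P/A₁ = 75160/975 = 77.08 MPa, compressive.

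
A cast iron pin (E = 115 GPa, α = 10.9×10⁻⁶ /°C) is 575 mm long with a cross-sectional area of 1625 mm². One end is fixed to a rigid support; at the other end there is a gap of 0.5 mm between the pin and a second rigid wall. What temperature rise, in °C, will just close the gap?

Contact occurs when the free expansion equals the gap: αΔT L = 0.5 mm.
So ΔT = g/(αL) = 0.5/(10.9×10⁻⁶ × 575) = 79.78 °C.

ΔT ≈ 79.8 °C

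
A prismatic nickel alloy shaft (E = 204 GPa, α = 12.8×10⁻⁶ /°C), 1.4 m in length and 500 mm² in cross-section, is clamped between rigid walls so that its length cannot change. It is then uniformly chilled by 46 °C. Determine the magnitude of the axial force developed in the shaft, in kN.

With zero net strain, σ = E·αΔT = 204 GPa × 12.8×10⁻⁶ × 46 = 120.1 MPa.
Then P = σA = 120.1 × 500 mm² = 60.06 kN, tensile.

P ≈ 60.1 kN (tensile)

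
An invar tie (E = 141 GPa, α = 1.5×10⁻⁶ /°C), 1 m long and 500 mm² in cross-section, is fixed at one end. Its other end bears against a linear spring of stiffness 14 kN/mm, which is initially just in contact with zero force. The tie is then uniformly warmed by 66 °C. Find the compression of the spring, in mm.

If the spring were absent the tie would lengthen by αΔT L = 1.5×10⁻⁶ × 66 × 1000 = 0.099 mm.
With a force P in the spring, the elastic change of the tie is PL/(AE) and that of the spring is P/k; compatibility requires their sum to equal δ_free.
P [ L/(AE) + 1/k ] = δ_free → P [ 1000/(500×141×10³) + 1/(14×10³) ] = 0.099.
P = 0.099 / 8.561×10⁻⁵ = 1156 N.
Spring compression = P/k = 1156/(14×10³) = 0.0826 mm.

δ ≈ 0.0826 mm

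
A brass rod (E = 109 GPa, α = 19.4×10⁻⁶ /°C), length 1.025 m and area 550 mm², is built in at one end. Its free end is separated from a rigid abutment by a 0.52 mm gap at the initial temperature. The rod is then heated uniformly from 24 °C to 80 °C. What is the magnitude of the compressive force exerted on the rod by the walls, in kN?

P ≈ 34.7 kN

If the wall were absent the rod would grow by αΔT L = 19.4×10⁻⁶ × 56 × 1025 = 1.114 mm.
After closing the 0.52 mm clearance, 1.114 − 0.52 = 0.5936 mm of expansion remains to be suppressed by the wall.
So σ = E(δ_free − g)/L = 109×10³ × 0.5936/1025 = 63.12 MPa.
P = σA = 63.12 × 550 = 34.72 kN.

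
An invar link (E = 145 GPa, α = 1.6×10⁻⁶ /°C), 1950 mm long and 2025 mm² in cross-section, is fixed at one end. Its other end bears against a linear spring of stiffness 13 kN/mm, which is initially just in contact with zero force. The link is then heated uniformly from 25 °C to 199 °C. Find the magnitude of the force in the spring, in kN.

P ≈ 6.5 kN

If the spring were absent the link would lengthen by αΔT L = 1.6×10⁻⁶ × 174 × 1950 = 0.5429 mm.
Let P be the compressive force at the spring. The link shortens elastically by PL/(AE) and the spring compresses by P/k; together these equal δ_free.
So P = δ_free / [L/(AE) + 1/k] = 0.5429 / [ 1950/(2025×145×10³) + 1/(13×10³) ].
P = 0.5429 / 8.356×10⁻⁵ = 6497 N.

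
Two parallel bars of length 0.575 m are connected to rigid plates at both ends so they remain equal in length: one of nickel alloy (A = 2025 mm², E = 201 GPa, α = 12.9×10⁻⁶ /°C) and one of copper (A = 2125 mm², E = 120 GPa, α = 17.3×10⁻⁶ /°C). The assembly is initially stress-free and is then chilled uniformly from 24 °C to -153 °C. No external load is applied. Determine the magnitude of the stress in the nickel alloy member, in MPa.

Equilibrium of a rigid end plate with no external load gives equal and opposite internal forces ±P in the two members. Since α_{copper} > α_{nickel alloy}, cooling drives the copper into tension and the nickel alloy into compression.
Setting the final lengths equal and cancelling L: (α₁ − α₂)ΔT = P/(A₁E₁) + P/(A₂E₂).
|α₁ − α₂|·ΔT = 4.4×10⁻⁶ × 177 = 0.0007788.
1/(A₁E₁) + 1/(A₂E₂) = 1/(2025×201×10³) + 1/(2125×120×10³) = 6.378×10⁻⁹ N⁻¹.
P = 0.0007788 / 6.378×10⁻⁹ = 122100 N = 122.1 kN.
σ_{nickel alloy} = P/A₁ = 122100/2025 = 60.3 MPa, compressive.

σ ≈ 60.3 MPa (compressive)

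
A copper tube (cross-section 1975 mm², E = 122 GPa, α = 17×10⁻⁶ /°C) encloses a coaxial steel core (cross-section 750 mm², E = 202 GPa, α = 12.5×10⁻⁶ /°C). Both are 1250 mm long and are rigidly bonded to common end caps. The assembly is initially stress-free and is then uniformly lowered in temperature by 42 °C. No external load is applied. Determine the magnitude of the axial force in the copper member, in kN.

P ≈ 17.6 kN (tensile in the copper)

Both members must finish at the same length. With the larger α, the copper tends to over-contract; the plates restrain it, putting the copper in tension and the steel in compression. With no external load the two internal forces are equal and opposite, magnitude P.
Setting the final lengths equal and cancelling L: (α₁ − α₂)ΔT = P/(A₁E₁) + P/(A₂E₂).
|α₁ − α₂|·ΔT = 4.5×10⁻⁶ × 42 = 0.000189.
1/(A₁E₁) + 1/(A₂E₂) = 1/(1975×122×10³) + 1/(750×202×10³) = 1.075×10⁻⁸ N⁻¹.
P = 0.000189 / 1.075×10⁻⁸ = 17580 N = 17.58 kN.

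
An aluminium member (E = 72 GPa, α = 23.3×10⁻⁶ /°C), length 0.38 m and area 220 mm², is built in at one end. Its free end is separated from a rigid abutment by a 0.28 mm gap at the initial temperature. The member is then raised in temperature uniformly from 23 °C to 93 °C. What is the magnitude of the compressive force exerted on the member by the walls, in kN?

P ≈ 14.2 kN

If the wall were absent the member would grow by αΔT L = 23.3×10⁻⁶ × 70 × 380 = 0.6198 mm.
This exceeds the 0.28 mm gap, so the wall pushes back. The portion of expansion that must be recovered elastically is δ_free − gap = 0.6198 − 0.28 = 0.3398 mm.
Compatibility: PL/(AE) = 0.3398 mm, so σ = P/A = E × (0.3398/380) = 64.38 MPa.
P = σA = 64.38 × 220 = 14.16 kN.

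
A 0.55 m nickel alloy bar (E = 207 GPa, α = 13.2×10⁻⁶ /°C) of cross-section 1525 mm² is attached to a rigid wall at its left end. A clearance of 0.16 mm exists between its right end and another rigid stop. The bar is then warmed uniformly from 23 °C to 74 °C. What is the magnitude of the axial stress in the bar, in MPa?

σ ≈ 79.1 MPa (compressive)

Free thermal elongation = αΔT L = 13.2×10⁻⁶ × 51 × 550 = 0.3703 mm.
This exceeds the 0.16 mm gap, so the wall pushes back. The portion of expansion that must be recovered elastically is δ_free − gap = 0.3703 − 0.16 = 0.2103 mm.
Compatibility: PL/(AE) = 0.2103 mm, so σ = P/A = E × (0.2103/550) = 79.13 MPa.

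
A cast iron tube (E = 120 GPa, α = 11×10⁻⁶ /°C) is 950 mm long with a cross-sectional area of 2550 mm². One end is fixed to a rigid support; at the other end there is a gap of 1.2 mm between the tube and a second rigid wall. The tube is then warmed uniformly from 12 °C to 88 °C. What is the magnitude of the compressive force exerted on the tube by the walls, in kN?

P ≈ 0 kN

If the wall were absent the tube would grow by αΔT L = 11×10⁻⁶ × 76 × 950 = 0.7942 mm.
Since δ_free = 0.794 mm is less than the 1.2 mm gap, the tube never touches the wall. No axial force develops.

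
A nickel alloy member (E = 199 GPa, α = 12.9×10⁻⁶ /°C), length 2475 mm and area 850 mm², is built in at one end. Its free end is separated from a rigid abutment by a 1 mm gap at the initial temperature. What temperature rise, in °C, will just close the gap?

ΔT ≈ 31.3 °C

The gap closes when αΔT L = 1 mm, since the member is still unstressed at that instant.
ΔT = 1 / (12.9×10⁻⁶ × 2475) = 31.32 °C.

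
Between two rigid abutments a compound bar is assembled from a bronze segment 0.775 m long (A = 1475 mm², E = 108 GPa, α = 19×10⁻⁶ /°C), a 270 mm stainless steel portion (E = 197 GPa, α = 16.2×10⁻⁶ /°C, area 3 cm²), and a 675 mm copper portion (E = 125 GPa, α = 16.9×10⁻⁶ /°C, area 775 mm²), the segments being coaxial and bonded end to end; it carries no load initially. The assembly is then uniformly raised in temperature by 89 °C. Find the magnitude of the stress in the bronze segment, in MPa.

With the walls removed the bar would change length by δ_free = Σ αᵢΔT Lᵢ = 19×10⁻⁶×89×775 + 16.2×10⁻⁶×89×270 + 16.9×10⁻⁶×89×675 = 2.715 mm.
Since the ends are fixed, an axial force P builds up, equal in every segment, with P · Σ Lᵢ/(AᵢEᵢ) = δ_free.
Σ Lᵢ/(AᵢEᵢ) = 775/(1475×108×10³) + 270/(300×197×10³) + 675/(775×125×10³) = 1.64×10⁻⁵ mm/N.
So P = 2.715 / 1.64×10⁻⁵ = 165.5 kN, compressive.
σ_{bronze} = P / A = 165500 / 1475 = 112.2 MPa.

σ ≈ 112 MPa (compressive)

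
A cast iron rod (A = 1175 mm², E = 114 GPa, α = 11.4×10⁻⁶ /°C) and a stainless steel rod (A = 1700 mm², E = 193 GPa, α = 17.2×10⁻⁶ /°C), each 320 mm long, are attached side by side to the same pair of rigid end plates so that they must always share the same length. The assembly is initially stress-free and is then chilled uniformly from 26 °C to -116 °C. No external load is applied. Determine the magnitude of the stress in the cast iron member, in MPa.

σ ≈ 66.7 MPa (compressive)

The stainless steel has the larger α, so on cooling it would change length more than the cast iron if both were free. The rigid plates force a common final length, so the stainless steel is put into tension and the cast iron into compression, with equal and opposite forces P (no external load).
Compatibility of the two members (thermal + elastic change equal): (α₁ − α₂)ΔT = P·[1/(A₁E₁) + 1/(A₂E₂)].
|α₁ − α₂|·ΔT = 5.8×10⁻⁶ × 142 = 0.0008236.
1/(A₁E₁) + 1/(A₂E₂) = 1/(1175×114×10³) + 1/(1700×193×10³) = 1.051×10⁻⁸ N⁻¹.
So P = 0.0008236 / 1.051×10⁻⁸ = 78.34 kN.
σ_{cast iron} = P/A₁ = 78340/1175 = 66.67 MPa, compressive.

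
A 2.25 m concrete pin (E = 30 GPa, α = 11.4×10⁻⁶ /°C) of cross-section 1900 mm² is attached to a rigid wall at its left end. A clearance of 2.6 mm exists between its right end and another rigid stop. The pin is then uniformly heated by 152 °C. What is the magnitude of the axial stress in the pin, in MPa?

σ ≈ 17.3 MPa (compressive)

Unrestrained expansion: δ_free = αΔT L = 11.4×10⁻⁶ × 152 × 2250 = 3.899 mm.
This exceeds the 2.6 mm gap, so the wall pushes back. The portion of expansion that must be recovered elastically is δ_free − gap = 3.899 − 2.6 = 1.299 mm.
Compatibility: PL/(AE) = 1.299 mm, so σ = P/A = E × (1.299/2250) = 17.32 MPa.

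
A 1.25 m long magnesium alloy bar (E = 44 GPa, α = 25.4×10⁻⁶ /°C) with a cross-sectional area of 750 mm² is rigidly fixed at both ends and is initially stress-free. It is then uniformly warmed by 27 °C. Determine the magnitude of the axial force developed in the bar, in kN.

With zero net strain, σ = E·αΔT = 44 GPa × 25.4×10⁻⁶ × 27 = 30.18 MPa.
P = AEαΔT = 750 × 44×10³ × 25.4×10⁻⁶ × 27 = 22.63 kN (compressive).

P ≈ 22.6 kN (compressive)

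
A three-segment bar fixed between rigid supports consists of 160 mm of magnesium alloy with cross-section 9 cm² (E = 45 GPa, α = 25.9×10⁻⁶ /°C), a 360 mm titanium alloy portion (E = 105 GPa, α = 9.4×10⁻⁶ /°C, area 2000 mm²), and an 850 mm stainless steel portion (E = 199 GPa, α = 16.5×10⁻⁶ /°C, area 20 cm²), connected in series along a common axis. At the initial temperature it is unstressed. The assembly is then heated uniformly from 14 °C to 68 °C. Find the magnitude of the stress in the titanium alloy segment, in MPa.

σ ≈ 74.6 MPa (compressive)

With the walls removed the bar would change length by δ_free = Σ αᵢΔT Lᵢ = 25.9×10⁻⁶×54×160 + 9.4×10⁻⁶×54×360 + 16.5×10⁻⁶×54×850 = 1.164 mm.
The rigid supports impose zero overall length change; the single axial force P common to all segments must satisfy P Σ Lᵢ/(AᵢEᵢ) = δ_free.
Σ Lᵢ/(AᵢEᵢ) = 160/(900×45×10³) + 360/(2000×105×10³) + 850/(2000×199×10³) = 7.801×10⁻⁶ mm/N.
So P = 1.164 / 7.801×10⁻⁶ = 149.2 kN, compressive.
σ_{titanium alloy} = P / A = 149200 / 2000 = 74.6 MPa.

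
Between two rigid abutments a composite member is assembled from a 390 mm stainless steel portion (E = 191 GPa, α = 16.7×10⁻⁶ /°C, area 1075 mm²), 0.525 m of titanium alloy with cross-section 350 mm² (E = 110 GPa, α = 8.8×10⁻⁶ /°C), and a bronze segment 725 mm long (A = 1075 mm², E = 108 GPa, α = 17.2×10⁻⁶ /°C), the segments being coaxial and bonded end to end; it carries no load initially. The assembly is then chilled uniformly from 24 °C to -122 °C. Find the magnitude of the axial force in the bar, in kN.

If the supports were absent, the total length change would be Σ αᵢΔT Lᵢ = 16.7×10⁻⁶×146×390 + 8.8×10⁻⁶×146×525 + 17.2×10⁻⁶×146×725 = 3.446 mm.
Since the ends are fixed, an axial force P builds up, equal in every segment, with P · Σ Lᵢ/(AᵢEᵢ) = δ_free.
The series flexibility is Σ Lᵢ/(AᵢEᵢ) = 390/(1075×191×10³) + 525/(350×110×10³) + 725/(1075×108×10³) = 2.178×10⁻⁵ mm/N.
P = 3.446 / 2.178×10⁻⁵ = 158200 N = 158.2 kN, tensile.

P ≈ 158 kN (tensile)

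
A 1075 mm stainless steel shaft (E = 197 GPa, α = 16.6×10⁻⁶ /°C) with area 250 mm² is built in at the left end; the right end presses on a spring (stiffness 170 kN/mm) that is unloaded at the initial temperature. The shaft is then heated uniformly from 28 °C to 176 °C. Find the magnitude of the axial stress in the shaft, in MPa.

Free thermal expansion: δ_free = αΔT L = 16.6×10⁻⁶ × 148 × 1075 = 2.641 mm.
Let P be the compressive force at the spring. The shaft shortens elastically by PL/(AE) and the spring compresses by P/k; together these equal δ_free.
So P = δ_free / [L/(AE) + 1/k] = 2.641 / [ 1075/(250×197×10³) + 1/(170×10³) ].
P = 2.641 / 2.771×10⁻⁵ = 95310 N.
σ = P/A = 95310/250 = 381.2 MPa.

σ ≈ 381 MPa (compressive)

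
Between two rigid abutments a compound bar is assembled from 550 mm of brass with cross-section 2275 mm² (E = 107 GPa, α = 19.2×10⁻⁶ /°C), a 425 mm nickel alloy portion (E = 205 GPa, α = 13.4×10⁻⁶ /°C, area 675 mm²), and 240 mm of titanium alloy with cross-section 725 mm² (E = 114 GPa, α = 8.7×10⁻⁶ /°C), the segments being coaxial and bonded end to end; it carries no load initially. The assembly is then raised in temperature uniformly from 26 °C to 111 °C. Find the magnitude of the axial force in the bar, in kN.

P ≈ 189 kN (compressive)

Free thermal expansion of the whole bar: Σ αᵢΔT Lᵢ = 19.2×10⁻⁶×85×550 + 13.4×10⁻⁶×85×425 + 8.7×10⁻⁶×85×240 = 1.559 mm.
Since the ends are fixed, an axial force P builds up, equal in every segment, with P · Σ Lᵢ/(AᵢEᵢ) = δ_free.
Σ Lᵢ/(AᵢEᵢ) = 550/(2275×107×10³) + 425/(675×205×10³) + 240/(725×114×10³) = 8.235×10⁻⁶ mm/N.
So P = 1.559 / 8.235×10⁻⁶ = 189.3 kN, compressive.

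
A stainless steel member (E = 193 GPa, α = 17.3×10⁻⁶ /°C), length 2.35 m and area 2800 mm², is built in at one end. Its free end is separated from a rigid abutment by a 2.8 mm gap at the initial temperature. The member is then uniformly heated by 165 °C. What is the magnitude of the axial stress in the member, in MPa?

Unrestrained expansion: δ_free = αΔT L = 17.3×10⁻⁶ × 165 × 2350 = 6.708 mm.
This exceeds the 2.8 mm gap, so the wall pushes back. The portion of expansion that must be recovered elastically is δ_free − gap = 6.708 − 2.8 = 3.908 mm.
Compatibility: PL/(AE) = 3.908 mm, so σ = P/A = E × (3.908/2350) = 321 MPa.

σ ≈ 321 MPa (compressive)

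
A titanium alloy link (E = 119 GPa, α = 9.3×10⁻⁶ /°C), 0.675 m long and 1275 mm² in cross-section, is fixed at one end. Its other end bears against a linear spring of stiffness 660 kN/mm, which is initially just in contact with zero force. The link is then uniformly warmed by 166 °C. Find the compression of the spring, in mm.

The unrestrained thermal change is αΔT L = 9.3×10⁻⁶ × 166 × 675 = 1.042 mm.
With a force P in the spring, the elastic change of the link is PL/(AE) and that of the spring is P/k; compatibility requires their sum to equal δ_free.
P [ L/(AE) + 1/k ] = δ_free → P [ 675/(1275×119×10³) + 1/(660×10³) ] = 1.042.
P = 1.042 / 5.964×10⁻⁶ = 174700 N.
Spring compression = P/k = 174700/(660×10³) = 0.2647 mm.

δ ≈ 0.265 mm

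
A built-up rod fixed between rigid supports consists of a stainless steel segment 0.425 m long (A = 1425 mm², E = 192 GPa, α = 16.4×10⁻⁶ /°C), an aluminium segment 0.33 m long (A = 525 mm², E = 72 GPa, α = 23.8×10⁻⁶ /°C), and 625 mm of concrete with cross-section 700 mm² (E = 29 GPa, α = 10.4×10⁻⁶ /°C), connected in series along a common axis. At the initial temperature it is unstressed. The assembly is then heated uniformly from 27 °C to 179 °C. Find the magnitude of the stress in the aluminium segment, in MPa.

σ ≈ 150 MPa (compressive)

With the walls removed the bar would change length by δ_free = Σ αᵢΔT Lᵢ = 16.4×10⁻⁶×152×425 + 23.8×10⁻⁶×152×330 + 10.4×10⁻⁶×152×625 = 3.241 mm.
The rigid supports impose zero overall length change; the single axial force P common to all segments must satisfy P Σ Lᵢ/(AᵢEᵢ) = δ_free.
Σ Lᵢ/(AᵢEᵢ) = 425/(1425×192×10³) + 330/(525×72×10³) + 625/(700×29×10³) = 4.107×10⁻⁵ mm/N.
P = 3.241 / 4.107×10⁻⁵ = 78920 N = 78.92 kN, compressive.
σ_{aluminium} = P / A = 78920 / 525 = 150.3 MPa.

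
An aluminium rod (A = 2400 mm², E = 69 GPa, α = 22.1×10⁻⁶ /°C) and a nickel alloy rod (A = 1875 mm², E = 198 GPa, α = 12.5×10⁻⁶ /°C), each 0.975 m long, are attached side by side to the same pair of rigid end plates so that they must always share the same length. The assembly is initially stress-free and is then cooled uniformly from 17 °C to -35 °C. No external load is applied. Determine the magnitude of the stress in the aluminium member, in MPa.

σ ≈ 23.8 MPa (tensile)

Both members must finish at the same length. With the larger α, the aluminium tends to over-contract; the plates restrain it, putting the aluminium in tension and the nickel alloy in compression. With no external load the two internal forces are equal and opposite, magnitude P.
Equating the net (thermal + elastic) strains gives |α₁ − α₂|·ΔT = P·[1/(A₁E₁) + 1/(A₂E₂)].
|α₁ − α₂|·ΔT = 9.6×10⁻⁶ × 52 = 0.0004992.
1/(A₁E₁) + 1/(A₂E₂) = 1/(2400×69×10³) + 1/(1875×198×10³) = 8.732×10⁻⁹ N⁻¹.
P = 0.0004992 / 8.732×10⁻⁹ = 57170 N = 57.17 kN.
σ_{aluminium} = P/A₁ = 57170/2400 = 23.82 MPa, tensile.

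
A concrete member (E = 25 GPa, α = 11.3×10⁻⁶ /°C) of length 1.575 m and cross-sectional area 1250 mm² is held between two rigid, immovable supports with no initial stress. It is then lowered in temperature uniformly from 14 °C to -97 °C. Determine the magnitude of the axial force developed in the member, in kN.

P ≈ 39.2 kN (tensile)

The ends cannot move, so σ = EαΔT = 25×10³ × 11.3×10⁻⁶ × 111 = 31.36 MPa.
Then P = σA = 31.36 × 1250 mm² = 39.2 kN, tensile.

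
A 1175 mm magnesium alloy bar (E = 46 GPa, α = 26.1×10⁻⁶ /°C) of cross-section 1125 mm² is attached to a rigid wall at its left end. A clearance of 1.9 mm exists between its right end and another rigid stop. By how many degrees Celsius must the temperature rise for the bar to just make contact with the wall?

ΔT ≈ 62 °C

Contact occurs when the free expansion equals the gap: αΔT L = 1.9 mm.
ΔT = 1.9 / (26.1×10⁻⁶ × 1175) = 61.95 °C.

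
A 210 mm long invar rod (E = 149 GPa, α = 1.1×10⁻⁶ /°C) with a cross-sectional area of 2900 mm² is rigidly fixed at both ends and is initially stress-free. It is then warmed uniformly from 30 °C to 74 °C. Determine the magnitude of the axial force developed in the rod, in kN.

Full restraint means ε = 0, so the stress is σ = EαΔT = 149×10³ × 1.1×10⁻⁶ × 44 = 7.212 MPa.
Then P = σA = 7.212 × 2900 mm² = 20.91 kN, compressive.

P ≈ 20.9 kN (compressive)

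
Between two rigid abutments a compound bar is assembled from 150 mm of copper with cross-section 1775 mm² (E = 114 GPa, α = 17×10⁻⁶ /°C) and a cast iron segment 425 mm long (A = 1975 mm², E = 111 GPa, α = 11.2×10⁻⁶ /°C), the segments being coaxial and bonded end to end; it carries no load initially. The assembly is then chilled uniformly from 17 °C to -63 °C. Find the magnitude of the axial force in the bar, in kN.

Free thermal contraction of the whole bar: Σ αᵢΔT Lᵢ = 17×10⁻⁶×80×150 + 11.2×10⁻⁶×80×425 = 0.5848 mm.
Since the ends are fixed, an axial force P builds up, equal in every segment, with P · Σ Lᵢ/(AᵢEᵢ) = δ_free.
The series flexibility is Σ Lᵢ/(AᵢEᵢ) = 150/(1775×114×10³) + 425/(1975×111×10³) = 2.68×10⁻⁶ mm/N.
So P = 0.5848 / 2.68×10⁻⁶ = 218.2 kN, tensile.

P ≈ 218 kN (tensile)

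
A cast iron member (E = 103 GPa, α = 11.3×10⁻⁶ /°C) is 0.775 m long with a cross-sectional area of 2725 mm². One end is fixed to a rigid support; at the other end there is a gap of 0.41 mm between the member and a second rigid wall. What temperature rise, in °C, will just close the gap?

ΔT ≈ 46.8 °C

The gap closes when αΔT L = 0.41 mm, since the member is still unstressed at that instant.
So ΔT = g/(αL) = 0.41/(11.3×10⁻⁶ × 775) = 46.82 °C.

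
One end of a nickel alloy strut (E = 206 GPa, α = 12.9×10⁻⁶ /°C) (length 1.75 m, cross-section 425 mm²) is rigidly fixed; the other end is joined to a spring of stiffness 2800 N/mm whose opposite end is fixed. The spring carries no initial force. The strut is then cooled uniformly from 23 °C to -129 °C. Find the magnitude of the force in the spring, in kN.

Free thermal contraction: δ_free = αΔT L = 12.9×10⁻⁶ × 152 × 1750 = 3.431 mm.
Let P be the tensile force in the spring. The strut extends elastically by PL/(AE) and the spring stretches by P/k; together these equal δ_free.
So P = δ_free / [L/(AE) + 1/k] = 3.431 / [ 1750/(425×206×10³) + 1/(2800) ].
P = 3.431 / 0.0003771 = 9099 N.

P ≈ 9.1 kN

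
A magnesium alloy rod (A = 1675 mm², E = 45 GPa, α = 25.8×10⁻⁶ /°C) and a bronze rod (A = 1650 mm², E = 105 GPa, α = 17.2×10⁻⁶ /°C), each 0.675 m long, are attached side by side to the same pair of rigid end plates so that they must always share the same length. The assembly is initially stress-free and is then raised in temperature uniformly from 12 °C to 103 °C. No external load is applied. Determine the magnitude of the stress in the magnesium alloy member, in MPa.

The magnesium alloy has the larger α, so on heating it would change length more than the bronze if both were free. The rigid plates force a common final length, so the magnesium alloy is put into compression and the bronze into tension, with equal and opposite forces P (no external load).
Equating the net (thermal + elastic) strains gives |α₁ − α₂|·ΔT = P·[1/(A₁E₁) + 1/(A₂E₂)].
|α₁ − α₂|·ΔT = 8.6×10⁻⁶ × 91 = 0.0007826.
1/(A₁E₁) + 1/(A₂E₂) = 1/(1675×45×10³) + 1/(1650×105×10³) = 1.904×10⁻⁸ N⁻¹.
P = 0.0007826 / 1.904×10⁻⁸ = 41110 N = 41.11 kN.
σ_{magnesium alloy} = P/A₁ = 41110/1675 = 24.54 MPa, compressive.

σ ≈ 24.5 MPa (compressive)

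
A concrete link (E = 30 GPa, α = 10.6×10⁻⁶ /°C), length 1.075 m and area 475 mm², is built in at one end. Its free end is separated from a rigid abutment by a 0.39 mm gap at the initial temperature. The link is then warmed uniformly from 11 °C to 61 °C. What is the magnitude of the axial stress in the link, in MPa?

Unrestrained expansion: δ_free = αΔT L = 10.6×10⁻⁶ × 50 × 1075 = 0.5697 mm.
This exceeds the 0.39 mm gap, so the wall pushes back. The portion of expansion that must be recovered elastically is δ_free − gap = 0.5697 − 0.39 = 0.1797 mm.
That suppressed elongation corresponds to σ = E·Δ/L = 30×10³ × 0.1797/1075 = 5.016 MPa.

σ ≈ 5.02 MPa (compressive)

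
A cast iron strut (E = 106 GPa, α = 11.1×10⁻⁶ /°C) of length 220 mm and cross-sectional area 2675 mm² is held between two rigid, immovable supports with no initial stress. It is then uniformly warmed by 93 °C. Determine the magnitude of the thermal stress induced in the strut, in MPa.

σ ≈ 109 MPa (compressive)

With length fixed, the mechanical strain must cancel the thermal strain αΔT = 11.1×10⁻⁶ × 93 = 1032.3×10⁻⁶.
The stress required to suppress this strain is σ = Eε = 106×10³ × 1032.3×10⁻⁶ = 109.4 MPa, compressive since the strut is trying to expand.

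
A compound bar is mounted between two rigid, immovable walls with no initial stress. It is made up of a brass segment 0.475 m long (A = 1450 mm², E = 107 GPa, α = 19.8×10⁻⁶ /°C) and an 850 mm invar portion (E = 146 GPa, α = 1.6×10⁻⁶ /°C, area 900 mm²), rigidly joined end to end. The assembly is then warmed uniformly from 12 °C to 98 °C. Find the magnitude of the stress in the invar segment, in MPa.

Free thermal expansion of the whole bar: Σ αᵢΔT Lᵢ = 19.8×10⁻⁶×86×475 + 1.6×10⁻⁶×86×850 = 0.9258 mm.
The walls prevent any net length change, so an axial force P (same in every segment) develops. Compatibility: P · Σ Lᵢ/(AᵢEᵢ) = δ_free.
Σ Lᵢ/(AᵢEᵢ) = 475/(1450×107×10³) + 850/(900×146×10³) = 9.53×10⁻⁶ mm/N.
So P = 0.9258 / 9.53×10⁻⁶ = 97.14 kN, compressive.
σ_{invar} = P / A = 97140 / 900 = 107.9 MPa.

σ ≈ 108 MPa (compressive)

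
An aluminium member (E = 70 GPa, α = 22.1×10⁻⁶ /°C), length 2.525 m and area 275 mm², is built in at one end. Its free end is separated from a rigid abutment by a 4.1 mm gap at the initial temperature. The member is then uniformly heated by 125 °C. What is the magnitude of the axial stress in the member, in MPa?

σ ≈ 79.7 MPa (compressive)

Free thermal elongation = αΔT L = 22.1×10⁻⁶ × 125 × 2525 = 6.975 mm.
This exceeds the 4.1 mm gap, so the wall pushes back. The portion of expansion that must be recovered elastically is δ_free − gap = 6.975 − 4.1 = 2.875 mm.
That suppressed elongation corresponds to σ = E·Δ/L = 70×10³ × 2.875/2525 = 79.71 MPa.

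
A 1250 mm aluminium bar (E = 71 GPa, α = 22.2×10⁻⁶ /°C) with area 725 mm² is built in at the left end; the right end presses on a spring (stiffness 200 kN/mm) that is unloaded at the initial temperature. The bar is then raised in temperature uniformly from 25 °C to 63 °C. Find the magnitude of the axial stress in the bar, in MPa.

σ ≈ 49.7 MPa (compressive)

The unrestrained thermal change is αΔT L = 22.2×10⁻⁶ × 38 × 1250 = 1.054 mm.
With a force P in the spring, the elastic change of the bar is PL/(AE) and that of the spring is P/k; compatibility requires their sum to equal δ_free.
So P = δ_free / [L/(AE) + 1/k] = 1.054 / [ 1250/(725×71×10³) + 1/(200×10³) ].
P = 1.054 / 2.928×10⁻⁵ = 36010 N.
σ = P/A = 36010/725 = 49.67 MPa.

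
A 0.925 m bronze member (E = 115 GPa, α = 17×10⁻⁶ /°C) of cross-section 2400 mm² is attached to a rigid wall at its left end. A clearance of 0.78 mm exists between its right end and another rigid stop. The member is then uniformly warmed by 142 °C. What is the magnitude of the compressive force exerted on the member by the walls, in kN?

Free thermal elongation = αΔT L = 17×10⁻⁶ × 142 × 925 = 2.233 mm.
This exceeds the 0.78 mm gap, so the wall pushes back. The portion of expansion that must be recovered elastically is δ_free − gap = 2.233 − 0.78 = 1.453 mm.
Compatibility: PL/(AE) = 1.453 mm, so σ = P/A = E × (1.453/925) = 180.6 MPa.
Force on the wall = σA = 180.6 × 2400 mm² = 433.5 kN.

P ≈ 434 kN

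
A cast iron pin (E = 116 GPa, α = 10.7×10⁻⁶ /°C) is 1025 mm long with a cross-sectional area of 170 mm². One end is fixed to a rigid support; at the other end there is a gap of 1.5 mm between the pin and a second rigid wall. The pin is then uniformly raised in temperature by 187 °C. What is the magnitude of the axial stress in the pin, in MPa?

σ ≈ 62.3 MPa (compressive)

If the wall were absent the pin would grow by αΔT L = 10.7×10⁻⁶ × 187 × 1025 = 2.051 mm.
After closing the 1.5 mm clearance, 2.051 − 1.5 = 0.5509 mm of expansion remains to be suppressed by the wall.
So σ = E(δ_free − g)/L = 116×10³ × 0.5509/1025 = 62.35 MPa.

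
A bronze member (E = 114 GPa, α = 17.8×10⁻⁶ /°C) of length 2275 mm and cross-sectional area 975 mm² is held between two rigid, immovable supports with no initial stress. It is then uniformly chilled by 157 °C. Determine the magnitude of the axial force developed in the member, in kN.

P ≈ 311 kN (tensile)

With zero net strain, σ = E·αΔT = 114 GPa × 17.8×10⁻⁶ × 157 = 318.6 MPa.
Then P = σA = 318.6 × 975 mm² = 310.6 kN, tensile.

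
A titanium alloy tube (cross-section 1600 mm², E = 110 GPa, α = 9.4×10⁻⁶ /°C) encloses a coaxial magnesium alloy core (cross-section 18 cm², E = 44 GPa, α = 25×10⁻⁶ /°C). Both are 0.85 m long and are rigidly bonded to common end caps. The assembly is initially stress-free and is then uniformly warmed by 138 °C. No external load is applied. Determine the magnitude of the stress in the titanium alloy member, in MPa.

σ ≈ 73.5 MPa (tensile)

Equilibrium of a rigid end plate with no external load gives equal and opposite internal forces ±P in the two members. Since α_{magnesium alloy} > α_{titanium alloy}, heating drives the magnesium alloy into compression and the titanium alloy into tension.
Setting the final lengths equal and cancelling L: (α₁ − α₂)ΔT = P/(A₁E₁) + P/(A₂E₂).
|α₁ − α₂|·ΔT = 15.6×10⁻⁶ × 138 = 0.002153.
1/(A₁E₁) + 1/(A₂E₂) = 1/(1600×110×10³) + 1/(1800×44×10³) = 1.831×10⁻⁸ N⁻¹.
P = 0.002153 / 1.831×10⁻⁸ = 117600 N = 117.6 kN.
σ_{titanium alloy} = P/A₁ = 117600/1600 = 73.49 MPa, tensile.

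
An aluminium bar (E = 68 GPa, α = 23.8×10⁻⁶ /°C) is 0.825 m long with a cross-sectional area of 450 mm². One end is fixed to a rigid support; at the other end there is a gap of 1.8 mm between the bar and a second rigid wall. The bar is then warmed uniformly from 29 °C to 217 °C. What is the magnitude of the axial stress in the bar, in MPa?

σ ≈ 156 MPa (compressive)

Free thermal elongation = αΔT L = 23.8×10⁻⁶ × 188 × 825 = 3.691 mm.
This exceeds the 1.8 mm gap, so the wall pushes back. The portion of expansion that must be recovered elastically is δ_free − gap = 3.691 − 1.8 = 1.891 mm.
So σ = E(δ_free − g)/L = 68×10³ × 1.891/825 = 155.9 MPa.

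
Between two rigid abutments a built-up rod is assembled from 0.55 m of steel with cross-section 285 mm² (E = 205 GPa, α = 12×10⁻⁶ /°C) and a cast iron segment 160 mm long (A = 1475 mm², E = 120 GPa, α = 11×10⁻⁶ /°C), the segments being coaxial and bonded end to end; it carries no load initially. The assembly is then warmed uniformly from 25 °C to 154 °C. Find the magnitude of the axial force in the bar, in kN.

Free thermal expansion of the whole bar: Σ αᵢΔT Lᵢ = 12×10⁻⁶×129×550 + 11×10⁻⁶×129×160 = 1.078 mm.
The walls prevent any net length change, so an axial force P (same in every segment) develops. Compatibility: P · Σ Lᵢ/(AᵢEᵢ) = δ_free.
The series flexibility is Σ Lᵢ/(AᵢEᵢ) = 550/(285×205×10³) + 160/(1475×120×10³) = 1.032×10⁻⁵ mm/N.
P = 1.078 / 1.032×10⁻⁵ = 104500 N = 104.5 kN, compressive.

P ≈ 105 kN (compressive)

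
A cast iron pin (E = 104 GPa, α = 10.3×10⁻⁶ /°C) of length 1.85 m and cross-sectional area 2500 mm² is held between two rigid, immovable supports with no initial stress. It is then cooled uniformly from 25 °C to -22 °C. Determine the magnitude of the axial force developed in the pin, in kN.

The ends cannot move, so σ = EαΔT = 104×10³ × 10.3×10⁻⁶ × 47 = 50.35 MPa.
Axial force P = σA = 50.35 × 2500 = 125900 N = 125.9 kN, tensile.

P ≈ 126 kN (tensile)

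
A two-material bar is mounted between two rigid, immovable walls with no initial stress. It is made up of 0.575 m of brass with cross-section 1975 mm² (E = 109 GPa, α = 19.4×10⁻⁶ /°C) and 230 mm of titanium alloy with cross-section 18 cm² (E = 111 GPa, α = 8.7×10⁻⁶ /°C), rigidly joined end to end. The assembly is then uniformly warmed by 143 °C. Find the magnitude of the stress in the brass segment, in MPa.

Free thermal expansion of the whole bar: Σ αᵢΔT Lᵢ = 19.4×10⁻⁶×143×575 + 8.7×10⁻⁶×143×230 = 1.881 mm.
The rigid supports impose zero overall length change; the single axial force P common to all segments must satisfy P Σ Lᵢ/(AᵢEᵢ) = δ_free.
Σ Lᵢ/(AᵢEᵢ) = 575/(1975×109×10³) + 230/(1800×111×10³) = 3.822×10⁻⁶ mm/N.
So P = 1.881 / 3.822×10⁻⁶ = 492.2 kN, compressive.
σ_{brass} = P / A = 492200 / 1975 = 249.2 MPa.

σ ≈ 249 MPa (compressive)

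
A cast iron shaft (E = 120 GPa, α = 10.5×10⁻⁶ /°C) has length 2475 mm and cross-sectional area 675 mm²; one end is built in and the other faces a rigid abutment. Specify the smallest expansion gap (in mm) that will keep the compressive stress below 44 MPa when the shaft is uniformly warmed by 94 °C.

With no wall the shaft would lengthen by αΔT L = 10.5×10⁻⁶ × 94 × 2475 = 2.443 mm.
At the allowable stress the elastic shortening the wall may impose is σL/E = 44 × 2475 / (120×10³) = 0.9075 mm.
So the gap has to take up the difference, g_min = δ_free − σL/E = 2.443 − 0.9075 = 1.535 mm.

g ≈ 1.54 mm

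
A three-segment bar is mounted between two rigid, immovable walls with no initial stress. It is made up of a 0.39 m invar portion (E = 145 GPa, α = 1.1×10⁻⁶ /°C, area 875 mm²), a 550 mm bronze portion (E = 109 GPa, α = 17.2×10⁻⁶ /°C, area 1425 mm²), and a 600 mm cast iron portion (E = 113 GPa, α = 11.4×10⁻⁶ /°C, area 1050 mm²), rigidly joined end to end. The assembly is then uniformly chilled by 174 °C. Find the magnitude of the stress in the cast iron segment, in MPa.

σ ≈ 238 MPa (tensile)

Free thermal contraction of the whole bar: Σ αᵢΔT Lᵢ = 1.1×10⁻⁶×174×390 + 17.2×10⁻⁶×174×550 + 11.4×10⁻⁶×174×600 = 2.911 mm.
The rigid supports impose zero overall length change; the single axial force P common to all segments must satisfy P Σ Lᵢ/(AᵢEᵢ) = δ_free.
Σ Lᵢ/(AᵢEᵢ) = 390/(875×145×10³) + 550/(1425×109×10³) + 600/(1050×113×10³) = 1.167×10⁻⁵ mm/N.
So P = 2.911 / 1.167×10⁻⁵ = 249.4 kN, tensile.
σ_{cast iron} = P / A = 249400 / 1050 = 237.5 MPa.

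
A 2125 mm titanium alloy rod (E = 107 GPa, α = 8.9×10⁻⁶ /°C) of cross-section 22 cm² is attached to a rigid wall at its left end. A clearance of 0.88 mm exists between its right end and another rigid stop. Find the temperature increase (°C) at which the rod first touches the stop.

The gap closes when αΔT L = 0.88 mm, since the rod is still unstressed at that instant.
ΔT = 0.88 / (8.9×10⁻⁶ × 2125) = 46.53 °C.

ΔT ≈ 46.5 °C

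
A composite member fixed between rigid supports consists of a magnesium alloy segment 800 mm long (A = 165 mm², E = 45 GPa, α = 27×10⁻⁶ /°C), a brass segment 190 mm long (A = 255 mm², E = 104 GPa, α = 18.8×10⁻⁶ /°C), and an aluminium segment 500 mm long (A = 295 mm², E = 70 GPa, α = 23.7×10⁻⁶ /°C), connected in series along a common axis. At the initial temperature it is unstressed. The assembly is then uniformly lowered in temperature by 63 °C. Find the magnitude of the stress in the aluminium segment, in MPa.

σ ≈ 56.8 MPa (tensile)

With the walls removed the bar would change length by δ_free = Σ αᵢΔT Lᵢ = 27×10⁻⁶×63×800 + 18.8×10⁻⁶×63×190 + 23.7×10⁻⁶×63×500 = 2.332 mm.
The rigid supports impose zero overall length change; the single axial force P common to all segments must satisfy P Σ Lᵢ/(AᵢEᵢ) = δ_free.
The series flexibility is Σ Lᵢ/(AᵢEᵢ) = 800/(165×45×10³) + 190/(255×104×10³) + 500/(295×70×10³) = 0.0001391 mm/N.
P = 2.332 / 0.0001391 = 16770 N = 16.77 kN, tensile.
σ_{aluminium} = P / A = 16770 / 295 = 56.83 MPa.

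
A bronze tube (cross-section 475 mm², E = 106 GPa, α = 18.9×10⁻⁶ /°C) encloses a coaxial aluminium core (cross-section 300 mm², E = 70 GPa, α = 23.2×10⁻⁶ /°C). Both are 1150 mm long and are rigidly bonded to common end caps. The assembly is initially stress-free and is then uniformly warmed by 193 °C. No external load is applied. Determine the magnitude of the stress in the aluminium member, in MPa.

Both members must finish at the same length. With the larger α, the aluminium tends to over-expand; the plates restrain it, putting the aluminium in compression and the bronze in tension. With no external load the two internal forces are equal and opposite, magnitude P.
Equating the net (thermal + elastic) strains gives |α₁ − α₂|·ΔT = P·[1/(A₁E₁) + 1/(A₂E₂)].
|α₁ − α₂|·ΔT = 4.3×10⁻⁶ × 193 = 0.0008299.
1/(A₁E₁) + 1/(A₂E₂) = 1/(475×106×10³) + 1/(300×70×10³) = 6.748×10⁻⁸ N⁻¹.
P = 0.0008299 / 6.748×10⁻⁸ = 12300 N = 12.3 kN.
σ_{aluminium} = P/A₂ = 12300/300 = 40.99 MPa, compressive.

σ ≈ 41 MPa (compressive)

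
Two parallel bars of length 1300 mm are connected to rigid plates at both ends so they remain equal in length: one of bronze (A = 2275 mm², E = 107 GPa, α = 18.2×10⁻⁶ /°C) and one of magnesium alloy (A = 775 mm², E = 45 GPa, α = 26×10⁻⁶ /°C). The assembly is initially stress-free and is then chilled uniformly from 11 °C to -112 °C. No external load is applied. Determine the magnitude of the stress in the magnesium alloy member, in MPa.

Both members must finish at the same length. With the larger α, the magnesium alloy tends to over-contract; the plates restrain it, putting the magnesium alloy in tension and the bronze in compression. With no external load the two internal forces are equal and opposite, magnitude P.
Compatibility of the two members (thermal + elastic change equal): (α₁ − α₂)ΔT = P·[1/(A₁E₁) + 1/(A₂E₂)].
|α₁ − α₂|·ΔT = 7.8×10⁻⁶ × 123 = 0.0009594.
1/(A₁E₁) + 1/(A₂E₂) = 1/(2275×107×10³) + 1/(775×45×10³) = 3.278×10⁻⁸ N⁻¹.
So P = 0.0009594 / 3.278×10⁻⁸ = 29.27 kN.
σ_{magnesium alloy} = P/A₂ = 29270/775 = 37.76 MPa, tensile.

σ ≈ 37.8 MPa (tensile)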